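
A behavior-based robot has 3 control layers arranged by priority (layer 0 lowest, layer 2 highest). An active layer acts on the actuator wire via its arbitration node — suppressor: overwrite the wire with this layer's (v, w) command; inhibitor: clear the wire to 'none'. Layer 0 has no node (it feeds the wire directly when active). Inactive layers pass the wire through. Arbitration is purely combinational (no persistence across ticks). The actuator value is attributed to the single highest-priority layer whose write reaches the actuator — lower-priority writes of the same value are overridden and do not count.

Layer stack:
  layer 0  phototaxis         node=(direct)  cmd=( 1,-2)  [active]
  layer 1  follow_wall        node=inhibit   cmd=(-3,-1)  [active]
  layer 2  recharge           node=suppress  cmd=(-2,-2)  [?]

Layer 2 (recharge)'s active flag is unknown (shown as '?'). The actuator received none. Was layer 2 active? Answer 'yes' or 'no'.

no

If layer 2 is active=yes:
  actuator would be (-2, -2)
If layer 2 is active=no:
  actuator would be none
Observed none, so layer 2 was idle.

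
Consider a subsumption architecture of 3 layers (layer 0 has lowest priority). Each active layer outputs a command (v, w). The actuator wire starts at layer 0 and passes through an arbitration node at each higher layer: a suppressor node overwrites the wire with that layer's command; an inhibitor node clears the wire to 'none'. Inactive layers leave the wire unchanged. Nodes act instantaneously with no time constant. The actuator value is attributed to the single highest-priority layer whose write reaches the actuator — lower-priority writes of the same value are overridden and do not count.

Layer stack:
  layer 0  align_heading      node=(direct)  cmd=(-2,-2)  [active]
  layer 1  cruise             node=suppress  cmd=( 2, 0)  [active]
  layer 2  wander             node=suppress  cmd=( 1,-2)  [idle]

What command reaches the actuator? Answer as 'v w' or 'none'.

2 0

L0 align_heading: active, feeds wire = (-2, -2)
L1 cruise: active, suppressor → wire = (2, 0)
L2 wander: idle → wire stays (2, 0)
actuator = (2, 0)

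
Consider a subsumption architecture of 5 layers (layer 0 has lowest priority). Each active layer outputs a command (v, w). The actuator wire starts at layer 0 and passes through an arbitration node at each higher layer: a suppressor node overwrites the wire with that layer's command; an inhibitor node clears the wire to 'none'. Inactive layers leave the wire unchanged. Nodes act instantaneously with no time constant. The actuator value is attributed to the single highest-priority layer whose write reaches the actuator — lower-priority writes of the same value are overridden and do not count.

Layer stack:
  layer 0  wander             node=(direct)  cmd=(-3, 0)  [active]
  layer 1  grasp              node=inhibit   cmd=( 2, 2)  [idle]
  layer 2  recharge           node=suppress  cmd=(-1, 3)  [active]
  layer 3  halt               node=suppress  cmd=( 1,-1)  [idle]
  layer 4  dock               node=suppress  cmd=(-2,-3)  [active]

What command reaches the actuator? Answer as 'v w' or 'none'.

L0 wander: active, feeds wire = (-3, 0)
L1 grasp: idle → wire stays (-3, 0)
L2 recharge: active, suppressor → wire = (-1, 3)
L3 halt: idle → wire stays (-1, 3)
L4 dock: active, suppressor → wire = (-2, -3)
actuator = (-2, -3)

-2 -3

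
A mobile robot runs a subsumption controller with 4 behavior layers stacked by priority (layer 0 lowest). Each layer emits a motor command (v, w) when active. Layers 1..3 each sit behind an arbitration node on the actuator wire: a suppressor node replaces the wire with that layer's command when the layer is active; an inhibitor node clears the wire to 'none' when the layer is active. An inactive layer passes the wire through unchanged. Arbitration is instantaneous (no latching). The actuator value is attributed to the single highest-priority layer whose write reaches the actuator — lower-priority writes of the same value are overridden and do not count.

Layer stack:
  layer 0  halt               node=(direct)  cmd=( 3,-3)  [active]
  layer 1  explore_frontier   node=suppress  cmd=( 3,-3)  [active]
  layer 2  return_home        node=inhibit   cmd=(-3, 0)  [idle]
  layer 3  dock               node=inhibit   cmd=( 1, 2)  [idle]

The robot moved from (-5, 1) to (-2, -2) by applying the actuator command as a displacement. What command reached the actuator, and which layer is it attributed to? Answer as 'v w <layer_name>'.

3 -3 explore_frontier

displacement = (-2, -2) − (-5, 1) = (3, -3)
layer 0 (halt) active — direct: (3, -3)
layer 1 (explore_frontier) active — suppresses: (3, -3)
layer 2 (return_home) idle — unchanged: (3, -3)
layer 3 (dock) idle — unchanged: (3, -3)
→ actuator (3, -3) — from layer 1 (explore_frontier)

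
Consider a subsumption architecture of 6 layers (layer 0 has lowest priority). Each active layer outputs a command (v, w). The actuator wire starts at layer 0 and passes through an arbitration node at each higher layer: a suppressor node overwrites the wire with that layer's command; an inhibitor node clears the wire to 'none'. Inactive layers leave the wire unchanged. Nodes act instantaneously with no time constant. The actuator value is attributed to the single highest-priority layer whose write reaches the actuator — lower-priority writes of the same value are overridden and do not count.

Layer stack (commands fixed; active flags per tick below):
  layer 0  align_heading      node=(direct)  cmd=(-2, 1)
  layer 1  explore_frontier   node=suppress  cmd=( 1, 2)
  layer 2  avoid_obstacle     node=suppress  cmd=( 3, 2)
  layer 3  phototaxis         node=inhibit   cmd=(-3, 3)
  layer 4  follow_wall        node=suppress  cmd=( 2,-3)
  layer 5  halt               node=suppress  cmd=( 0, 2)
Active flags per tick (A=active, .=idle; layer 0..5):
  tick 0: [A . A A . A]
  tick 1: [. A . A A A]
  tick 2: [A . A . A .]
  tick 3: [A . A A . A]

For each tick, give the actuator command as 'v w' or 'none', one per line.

0 2
0 2
2 -3
0 2

tick 0:
  L0 align_heading: active, feeds wire = (-2, 1)
  L1 explore_frontier: idle → wire stays (-2, 1)
  L2 avoid_obstacle: active, suppressor → wire = (3, 2)
  L3 phototaxis: active, inhibitor → wire = none
  L4 follow_wall: idle → wire stays none
  L5 halt: active, suppressor → wire = (0, 2)
  actuator = (0, 2)
tick 1:
  L0 align_heading: idle → wire = none
  L1 explore_frontier: active, suppressor → wire = (1, 2)
  L2 avoid_obstacle: idle → wire stays (1, 2)
  L3 phototaxis: active, inhibitor → wire = none
  L4 follow_wall: active, suppressor → wire = (2, -3)
  L5 halt: active, suppressor → wire = (0, 2)
  actuator = (0, 2)
tick 2:
  L0 align_heading: active, feeds wire = (-2, 1)
  L1 explore_frontier: idle → wire stays (-2, 1)
  L2 avoid_obstacle: active, suppressor → wire = (3, 2)
  L3 phototaxis: idle → wire stays (3, 2)
  L4 follow_wall: active, suppressor → wire = (2, -3)
  L5 halt: idle → wire stays (2, -3)
  actuator = (2, -3)
tick 3:
  L0 align_heading: active, feeds wire = (-2, 1)
  L1 explore_frontier: idle → wire stays (-2, 1)
  L2 avoid_obstacle: active, suppressor → wire = (3, 2)
  L3 phototaxis: active, inhibitor → wire = none
  L4 follow_wall: idle → wire stays none
  L5 halt: active, suppressor → wire = (0, 2)
  actuator = (0, 2)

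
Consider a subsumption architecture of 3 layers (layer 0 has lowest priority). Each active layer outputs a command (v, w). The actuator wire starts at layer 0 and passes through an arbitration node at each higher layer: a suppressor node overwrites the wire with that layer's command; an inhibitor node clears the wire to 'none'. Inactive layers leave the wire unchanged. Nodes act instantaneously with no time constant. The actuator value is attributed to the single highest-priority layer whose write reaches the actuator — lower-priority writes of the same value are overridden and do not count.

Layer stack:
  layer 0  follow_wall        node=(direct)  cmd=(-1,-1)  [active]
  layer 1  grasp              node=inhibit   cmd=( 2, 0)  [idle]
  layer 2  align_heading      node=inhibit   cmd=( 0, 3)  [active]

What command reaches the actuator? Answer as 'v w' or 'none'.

L0 follow_wall: active, feeds wire = (-1, -1)
L1 grasp: idle → wire stays (-1, -1)
L2 align_heading: active, inhibitor → wire = none
actuator = none

none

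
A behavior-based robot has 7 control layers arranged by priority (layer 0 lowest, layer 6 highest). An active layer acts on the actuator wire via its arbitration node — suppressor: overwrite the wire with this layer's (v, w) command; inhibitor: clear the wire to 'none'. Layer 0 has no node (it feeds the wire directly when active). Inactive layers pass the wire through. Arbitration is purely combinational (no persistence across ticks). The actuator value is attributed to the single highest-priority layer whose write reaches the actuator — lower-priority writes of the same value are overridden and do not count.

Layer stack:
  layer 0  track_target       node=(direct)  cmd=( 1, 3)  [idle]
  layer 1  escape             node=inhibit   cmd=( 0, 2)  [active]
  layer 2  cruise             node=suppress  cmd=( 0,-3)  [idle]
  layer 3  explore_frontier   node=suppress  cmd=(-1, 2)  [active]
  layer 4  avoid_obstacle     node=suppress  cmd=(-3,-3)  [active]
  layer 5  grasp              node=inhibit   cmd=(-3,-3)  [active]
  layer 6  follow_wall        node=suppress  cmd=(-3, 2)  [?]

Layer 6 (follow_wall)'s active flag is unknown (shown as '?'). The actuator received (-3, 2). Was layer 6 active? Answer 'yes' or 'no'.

If layer 6 is active=yes:
  actuator would be (-3, 2)
If layer 6 is active=no:
  actuator would be none
Observed (-3, 2), so layer 6 was active.

yes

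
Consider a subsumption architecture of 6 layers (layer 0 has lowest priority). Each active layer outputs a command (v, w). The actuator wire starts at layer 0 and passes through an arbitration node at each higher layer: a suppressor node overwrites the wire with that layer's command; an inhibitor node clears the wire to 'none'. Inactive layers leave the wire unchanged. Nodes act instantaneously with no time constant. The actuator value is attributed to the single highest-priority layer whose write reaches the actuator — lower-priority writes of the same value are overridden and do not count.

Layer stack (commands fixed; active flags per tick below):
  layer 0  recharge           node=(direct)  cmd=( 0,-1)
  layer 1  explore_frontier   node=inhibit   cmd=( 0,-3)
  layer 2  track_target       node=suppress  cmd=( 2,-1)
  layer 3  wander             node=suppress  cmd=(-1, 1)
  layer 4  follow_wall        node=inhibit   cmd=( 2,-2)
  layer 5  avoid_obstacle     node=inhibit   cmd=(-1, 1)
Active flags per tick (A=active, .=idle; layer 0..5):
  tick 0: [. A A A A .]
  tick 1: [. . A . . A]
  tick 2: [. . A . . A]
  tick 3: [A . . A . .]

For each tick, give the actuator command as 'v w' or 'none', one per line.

none
none
none
-1 1

tick 0:
  layer 0 (recharge) idle — none
  layer 1 (explore_frontier) active — inhibits: none
  layer 2 (track_target) active — suppresses: (2, -1)
  layer 3 (wander) active — suppresses: (-1, 1)
  layer 4 (follow_wall) active — inhibits: none
  layer 5 (avoid_obstacle) idle — unchanged: none
  → actuator none
tick 1:
  layer 0 (recharge) idle — none
  layer 1 (explore_frontier) idle — unchanged: none
  layer 2 (track_target) active — suppresses: (2, -1)
  layer 3 (wander) idle — unchanged: (2, -1)
  layer 4 (follow_wall) idle — unchanged: (2, -1)
  layer 5 (avoid_obstacle) active — inhibits: none
  → actuator none
tick 2:
  layer 0 (recharge) idle — none
  layer 1 (explore_frontier) idle — unchanged: none
  layer 2 (track_target) active — suppresses: (2, -1)
  layer 3 (wander) idle — unchanged: (2, -1)
  layer 4 (follow_wall) idle — unchanged: (2, -1)
  layer 5 (avoid_obstacle) active — inhibits: none
  → actuator none
tick 3:
  layer 0 (recharge) active — direct: (0, -1)
  layer 1 (explore_frontier) idle — unchanged: (0, -1)
  layer 2 (track_target) idle — unchanged: (0, -1)
  layer 3 (wander) active — suppresses: (-1, 1)
  layer 4 (follow_wall) idle — unchanged: (-1, 1)
  layer 5 (avoid_obstacle) idle — unchanged: (-1, 1)
  → actuator (-1, 1)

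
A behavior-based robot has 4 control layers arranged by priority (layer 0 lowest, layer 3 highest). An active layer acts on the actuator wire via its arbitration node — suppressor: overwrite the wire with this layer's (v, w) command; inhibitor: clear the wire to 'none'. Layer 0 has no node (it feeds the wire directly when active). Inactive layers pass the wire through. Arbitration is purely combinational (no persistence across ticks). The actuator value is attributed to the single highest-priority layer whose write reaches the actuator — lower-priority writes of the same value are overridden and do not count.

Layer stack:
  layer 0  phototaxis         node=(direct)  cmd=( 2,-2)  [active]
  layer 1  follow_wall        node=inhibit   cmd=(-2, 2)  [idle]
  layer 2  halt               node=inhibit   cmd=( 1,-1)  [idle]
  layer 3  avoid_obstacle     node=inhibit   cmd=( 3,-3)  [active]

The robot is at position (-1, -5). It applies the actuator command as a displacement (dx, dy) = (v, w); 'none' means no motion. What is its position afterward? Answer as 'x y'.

-1 -5

layer 0 (phototaxis) active — direct: (2, -2)
layer 1 (follow_wall) idle — unchanged: (2, -2)
layer 2 (halt) idle — unchanged: (2, -2)
layer 3 (avoid_obstacle) active — inhibits: none
→ actuator none
position: (-1, -5) + none = (-1, -5)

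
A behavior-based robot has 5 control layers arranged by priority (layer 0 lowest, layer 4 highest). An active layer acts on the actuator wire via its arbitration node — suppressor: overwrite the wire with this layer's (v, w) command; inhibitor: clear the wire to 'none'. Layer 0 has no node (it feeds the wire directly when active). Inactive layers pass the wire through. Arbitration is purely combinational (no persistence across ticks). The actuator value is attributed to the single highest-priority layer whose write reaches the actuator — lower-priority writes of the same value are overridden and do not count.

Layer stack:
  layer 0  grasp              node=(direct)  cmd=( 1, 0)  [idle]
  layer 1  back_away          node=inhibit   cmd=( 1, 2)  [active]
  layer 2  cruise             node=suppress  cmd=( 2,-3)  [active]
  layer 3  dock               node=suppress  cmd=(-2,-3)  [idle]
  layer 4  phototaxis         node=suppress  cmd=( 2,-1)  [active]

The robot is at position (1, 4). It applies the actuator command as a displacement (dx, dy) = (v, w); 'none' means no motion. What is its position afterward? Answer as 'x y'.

layer 0 (grasp) idle — none
layer 1 (back_away) active — inhibits: none
layer 2 (cruise) active — suppresses: (2, -3)
layer 3 (dock) idle — unchanged: (2, -3)
layer 4 (phototaxis) active — suppresses: (2, -1)
→ actuator (2, -1)
position: (1, 4) + (2, -1) = (3, 3)

3 3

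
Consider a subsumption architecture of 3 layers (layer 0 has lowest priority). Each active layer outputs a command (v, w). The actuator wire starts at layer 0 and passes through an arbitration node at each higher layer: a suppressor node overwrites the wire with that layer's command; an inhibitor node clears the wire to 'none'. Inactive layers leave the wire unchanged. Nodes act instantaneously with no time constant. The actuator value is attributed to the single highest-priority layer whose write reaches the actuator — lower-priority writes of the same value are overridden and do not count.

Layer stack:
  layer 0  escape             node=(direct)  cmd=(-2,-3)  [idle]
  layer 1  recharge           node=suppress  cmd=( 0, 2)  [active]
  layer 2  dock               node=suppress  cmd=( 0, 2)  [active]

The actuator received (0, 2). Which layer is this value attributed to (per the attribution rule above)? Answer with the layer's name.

dock

L0 escape: idle → wire = none
L1 recharge: active, suppressor → wire = (0, 2)
L2 dock: active, suppressor → wire = (0, 2)
actuator = (0, 2)
last writer: layer 2 = dock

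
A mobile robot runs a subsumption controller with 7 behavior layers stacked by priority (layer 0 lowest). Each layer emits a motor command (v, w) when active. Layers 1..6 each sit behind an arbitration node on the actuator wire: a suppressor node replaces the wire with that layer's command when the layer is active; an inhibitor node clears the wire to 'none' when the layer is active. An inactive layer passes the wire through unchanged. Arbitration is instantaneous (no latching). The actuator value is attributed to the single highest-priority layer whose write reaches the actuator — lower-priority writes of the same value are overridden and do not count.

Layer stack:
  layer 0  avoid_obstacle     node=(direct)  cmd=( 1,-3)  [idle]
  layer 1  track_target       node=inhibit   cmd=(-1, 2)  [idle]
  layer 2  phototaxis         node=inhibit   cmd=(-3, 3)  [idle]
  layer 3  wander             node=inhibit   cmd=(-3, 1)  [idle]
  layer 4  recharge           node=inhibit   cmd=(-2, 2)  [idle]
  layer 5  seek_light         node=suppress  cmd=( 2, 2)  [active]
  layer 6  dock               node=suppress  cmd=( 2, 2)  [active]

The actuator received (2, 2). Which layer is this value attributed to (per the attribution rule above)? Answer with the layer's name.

dock

L0 avoid_obstacle: idle → wire = none
L1 track_target: idle → wire stays none
L2 phototaxis: idle → wire stays none
L3 wander: idle → wire stays none
L4 recharge: idle → wire stays none
L5 seek_light: active, suppressor → wire = (2, 2)
L6 dock: active, suppressor → wire = (2, 2)
actuator = (2, 2)
last writer: layer 6 = dock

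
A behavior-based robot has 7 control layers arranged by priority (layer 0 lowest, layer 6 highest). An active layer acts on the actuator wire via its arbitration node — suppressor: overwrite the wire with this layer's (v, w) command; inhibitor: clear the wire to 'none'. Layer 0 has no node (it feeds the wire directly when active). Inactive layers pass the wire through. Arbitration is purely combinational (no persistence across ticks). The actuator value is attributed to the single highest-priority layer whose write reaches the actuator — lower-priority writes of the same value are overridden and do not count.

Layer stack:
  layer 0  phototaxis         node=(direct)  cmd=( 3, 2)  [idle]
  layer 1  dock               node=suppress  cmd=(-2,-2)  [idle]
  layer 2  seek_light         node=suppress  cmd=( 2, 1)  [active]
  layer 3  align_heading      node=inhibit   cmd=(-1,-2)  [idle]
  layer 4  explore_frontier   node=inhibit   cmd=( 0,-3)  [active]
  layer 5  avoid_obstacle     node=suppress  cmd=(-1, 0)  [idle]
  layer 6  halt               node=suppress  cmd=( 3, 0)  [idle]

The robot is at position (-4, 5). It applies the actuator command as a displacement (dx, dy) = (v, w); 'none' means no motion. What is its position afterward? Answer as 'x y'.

layer 0 (phototaxis) idle — none
layer 1 (dock) idle — unchanged: none
layer 2 (seek_light) active — suppresses: (2, 1)
layer 3 (align_heading) idle — unchanged: (2, 1)
layer 4 (explore_frontier) active — inhibits: none
layer 5 (avoid_obstacle) idle — unchanged: none
layer 6 (halt) idle — unchanged: none
→ actuator none
position: (-4, 5) + none = (-4, 5)

-4 5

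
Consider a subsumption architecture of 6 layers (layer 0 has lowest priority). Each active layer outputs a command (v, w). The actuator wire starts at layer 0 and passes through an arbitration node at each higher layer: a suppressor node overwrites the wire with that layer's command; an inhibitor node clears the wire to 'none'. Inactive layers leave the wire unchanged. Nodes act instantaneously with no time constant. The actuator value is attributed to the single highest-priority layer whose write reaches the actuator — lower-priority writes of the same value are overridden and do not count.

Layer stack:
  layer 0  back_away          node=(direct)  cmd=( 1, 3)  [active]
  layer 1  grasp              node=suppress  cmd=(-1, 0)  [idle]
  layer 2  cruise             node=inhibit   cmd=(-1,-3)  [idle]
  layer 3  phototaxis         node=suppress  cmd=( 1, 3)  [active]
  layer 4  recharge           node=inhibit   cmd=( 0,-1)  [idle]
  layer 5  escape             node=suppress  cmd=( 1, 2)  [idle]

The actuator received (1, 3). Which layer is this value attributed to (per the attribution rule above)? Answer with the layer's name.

[0] back_away on; wire := (1, 3)
[1] grasp off; pass (1, 3)
[2] cruise off; pass (1, 3)
[3] phototaxis on (suppress); wire := (1, 3)
[4] recharge off; pass (1, 3)
[5] escape off; pass (1, 3)
output (1, 3)
last writer: layer 3 = phototaxis

phototaxis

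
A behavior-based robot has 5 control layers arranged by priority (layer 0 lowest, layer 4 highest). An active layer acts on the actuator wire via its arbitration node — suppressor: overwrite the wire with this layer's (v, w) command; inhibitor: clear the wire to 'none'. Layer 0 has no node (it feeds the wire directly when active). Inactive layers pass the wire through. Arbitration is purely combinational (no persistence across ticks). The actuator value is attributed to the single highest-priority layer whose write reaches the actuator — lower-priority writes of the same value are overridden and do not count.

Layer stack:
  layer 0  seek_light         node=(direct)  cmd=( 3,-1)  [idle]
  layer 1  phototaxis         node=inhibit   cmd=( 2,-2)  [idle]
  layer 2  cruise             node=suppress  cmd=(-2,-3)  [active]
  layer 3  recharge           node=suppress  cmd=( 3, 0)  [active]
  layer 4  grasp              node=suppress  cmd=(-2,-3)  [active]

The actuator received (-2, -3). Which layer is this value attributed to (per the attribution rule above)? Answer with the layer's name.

[0] seek_light off; wire := none
[1] phototaxis off; pass none
[2] cruise on (suppress); wire := (-2, -3)
[3] recharge on (suppress); wire := (3, 0)
[4] grasp on (suppress); wire := (-2, -3)
output (-2, -3)
last writer: layer 4 = grasp

grasp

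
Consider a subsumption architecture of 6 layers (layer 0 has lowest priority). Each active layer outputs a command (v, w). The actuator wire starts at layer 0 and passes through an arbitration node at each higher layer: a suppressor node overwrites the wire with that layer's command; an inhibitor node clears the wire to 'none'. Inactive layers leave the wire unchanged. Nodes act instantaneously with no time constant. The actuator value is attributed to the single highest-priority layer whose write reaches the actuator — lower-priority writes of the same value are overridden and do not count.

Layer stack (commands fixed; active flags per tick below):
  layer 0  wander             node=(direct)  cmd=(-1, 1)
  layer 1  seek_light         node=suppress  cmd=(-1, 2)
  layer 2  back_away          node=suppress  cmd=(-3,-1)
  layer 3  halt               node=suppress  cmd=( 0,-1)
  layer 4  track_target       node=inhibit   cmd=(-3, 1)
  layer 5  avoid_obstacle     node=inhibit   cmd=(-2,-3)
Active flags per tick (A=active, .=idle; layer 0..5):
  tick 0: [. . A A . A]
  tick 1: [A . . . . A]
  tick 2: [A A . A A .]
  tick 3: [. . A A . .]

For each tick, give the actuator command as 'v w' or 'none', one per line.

none
none
none
0 -1

tick 0:
  L0 wander: idle → wire = none
  L1 seek_light: idle → wire stays none
  L2 back_away: active, suppressor → wire = (-3, -1)
  L3 halt: active, suppressor → wire = (0, -1)
  L4 track_target: idle → wire stays (0, -1)
  L5 avoid_obstacle: active, inhibitor → wire = none
  actuator = none
tick 1:
  L0 wander: active, feeds wire = (-1, 1)
  L1 seek_light: idle → wire stays (-1, 1)
  L2 back_away: idle → wire stays (-1, 1)
  L3 halt: idle → wire stays (-1, 1)
  L4 track_target: idle → wire stays (-1, 1)
  L5 avoid_obstacle: active, inhibitor → wire = none
  actuator = none
tick 2:
  L0 wander: active, feeds wire = (-1, 1)
  L1 seek_light: active, suppressor → wire = (-1, 2)
  L2 back_away: idle → wire stays (-1, 2)
  L3 halt: active, suppressor → wire = (0, -1)
  L4 track_target: active, inhibitor → wire = none
  L5 avoid_obstacle: idle → wire stays none
  actuator = none
tick 3:
  L0 wander: idle → wire = none
  L1 seek_light: idle → wire stays none
  L2 back_away: active, suppressor → wire = (-3, -1)
  L3 halt: active, suppressor → wire = (0, -1)
  L4 track_target: idle → wire stays (0, -1)
  L5 avoid_obstacle: idle → wire stays (0, -1)
  actuator = (0, -1)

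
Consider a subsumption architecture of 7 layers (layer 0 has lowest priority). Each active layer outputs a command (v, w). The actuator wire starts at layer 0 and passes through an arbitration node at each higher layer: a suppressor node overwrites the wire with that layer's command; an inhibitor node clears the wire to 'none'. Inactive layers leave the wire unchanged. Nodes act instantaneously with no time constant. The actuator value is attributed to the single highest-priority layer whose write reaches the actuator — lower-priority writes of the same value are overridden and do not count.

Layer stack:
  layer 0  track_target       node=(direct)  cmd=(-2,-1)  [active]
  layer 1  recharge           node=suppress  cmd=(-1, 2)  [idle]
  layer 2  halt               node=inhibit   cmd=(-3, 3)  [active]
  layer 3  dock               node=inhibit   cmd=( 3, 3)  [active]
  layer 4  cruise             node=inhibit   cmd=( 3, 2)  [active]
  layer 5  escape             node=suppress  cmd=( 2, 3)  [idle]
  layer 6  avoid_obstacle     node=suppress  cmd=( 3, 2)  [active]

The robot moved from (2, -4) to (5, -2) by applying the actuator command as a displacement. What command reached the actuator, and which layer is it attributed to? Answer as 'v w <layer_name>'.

displacement = (5, -2) − (2, -4) = (3, 2)
layer 0 (track_target) active — direct: (-2, -1)
layer 1 (recharge) idle — unchanged: (-2, -1)
layer 2 (halt) active — inhibits: none
layer 3 (dock) active — inhibits: none
layer 4 (cruise) active — inhibits: none
layer 5 (escape) idle — unchanged: none
layer 6 (avoid_obstacle) active — suppresses: (3, 2)
→ actuator (3, 2) — from layer 6 (avoid_obstacle)

3 2 avoid_obstacle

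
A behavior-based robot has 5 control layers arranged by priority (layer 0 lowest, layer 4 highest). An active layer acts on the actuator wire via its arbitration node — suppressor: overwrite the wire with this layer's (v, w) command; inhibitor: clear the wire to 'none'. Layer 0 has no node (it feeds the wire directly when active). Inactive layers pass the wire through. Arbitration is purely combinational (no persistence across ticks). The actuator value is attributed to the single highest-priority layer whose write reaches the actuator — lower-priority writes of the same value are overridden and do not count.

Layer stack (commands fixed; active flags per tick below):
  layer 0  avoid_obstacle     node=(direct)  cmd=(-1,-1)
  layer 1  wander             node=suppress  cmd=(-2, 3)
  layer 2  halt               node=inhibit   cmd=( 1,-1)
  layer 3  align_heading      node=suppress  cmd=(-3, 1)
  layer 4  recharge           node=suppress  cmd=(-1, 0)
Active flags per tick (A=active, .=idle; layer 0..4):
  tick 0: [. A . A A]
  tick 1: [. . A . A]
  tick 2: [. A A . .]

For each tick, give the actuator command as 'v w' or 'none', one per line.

tick 0:
  [0] avoid_obstacle off; wire := none
  [1] wander on (suppress); wire := (-2, 3)
  [2] halt off; pass (-2, 3)
  [3] align_heading on (suppress); wire := (-3, 1)
  [4] recharge on (suppress); wire := (-1, 0)
  output (-1, 0)
tick 1:
  [0] avoid_obstacle off; wire := none
  [1] wander off; pass none
  [2] halt on (inhibit); wire := none
  [3] align_heading off; pass none
  [4] recharge on (suppress); wire := (-1, 0)
  output (-1, 0)
tick 2:
  [0] avoid_obstacle off; wire := none
  [1] wander on (suppress); wire := (-2, 3)
  [2] halt on (inhibit); wire := none
  [3] align_heading off; pass none
  [4] recharge off; pass none
  output none

-1 0
-1 0
none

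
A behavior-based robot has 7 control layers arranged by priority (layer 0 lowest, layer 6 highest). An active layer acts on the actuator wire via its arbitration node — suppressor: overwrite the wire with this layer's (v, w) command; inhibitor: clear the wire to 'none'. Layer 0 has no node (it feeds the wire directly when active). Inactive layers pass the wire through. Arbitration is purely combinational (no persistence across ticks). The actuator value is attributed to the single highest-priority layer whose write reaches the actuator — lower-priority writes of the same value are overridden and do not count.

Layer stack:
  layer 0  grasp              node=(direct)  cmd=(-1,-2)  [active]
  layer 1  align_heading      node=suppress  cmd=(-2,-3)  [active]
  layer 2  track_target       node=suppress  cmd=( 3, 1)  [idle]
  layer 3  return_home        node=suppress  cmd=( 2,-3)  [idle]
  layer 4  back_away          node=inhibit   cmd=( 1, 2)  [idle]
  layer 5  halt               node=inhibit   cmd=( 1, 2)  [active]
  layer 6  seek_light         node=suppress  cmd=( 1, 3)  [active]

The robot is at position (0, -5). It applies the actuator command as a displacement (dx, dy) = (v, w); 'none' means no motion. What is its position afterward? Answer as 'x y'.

layer 0 (grasp) active — direct: (-1, -2)
layer 1 (align_heading) active — suppresses: (-2, -3)
layer 2 (track_target) idle — unchanged: (-2, -3)
layer 3 (return_home) idle — unchanged: (-2, -3)
layer 4 (back_away) idle — unchanged: (-2, -3)
layer 5 (halt) active — inhibits: none
layer 6 (seek_light) active — suppresses: (1, 3)
→ actuator (1, 3)
position: (0, -5) + (1, 3) = (1, -2)

1 -2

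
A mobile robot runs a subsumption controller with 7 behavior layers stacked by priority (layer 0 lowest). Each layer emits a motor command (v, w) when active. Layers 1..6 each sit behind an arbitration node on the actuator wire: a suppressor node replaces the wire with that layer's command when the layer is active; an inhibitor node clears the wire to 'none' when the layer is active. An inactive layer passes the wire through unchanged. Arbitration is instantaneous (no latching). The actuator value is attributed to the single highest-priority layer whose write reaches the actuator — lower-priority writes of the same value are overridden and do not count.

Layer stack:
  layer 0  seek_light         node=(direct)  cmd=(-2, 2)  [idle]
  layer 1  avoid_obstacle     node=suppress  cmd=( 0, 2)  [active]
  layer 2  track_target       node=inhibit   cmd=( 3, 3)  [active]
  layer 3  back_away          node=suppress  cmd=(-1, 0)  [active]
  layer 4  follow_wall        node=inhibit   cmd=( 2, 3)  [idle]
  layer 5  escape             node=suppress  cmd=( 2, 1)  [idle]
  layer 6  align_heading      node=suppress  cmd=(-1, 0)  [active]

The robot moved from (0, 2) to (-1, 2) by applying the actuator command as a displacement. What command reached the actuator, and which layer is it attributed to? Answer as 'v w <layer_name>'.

displacement = (-1, 2) − (0, 2) = (-1, 0)
L0 seek_light: idle → wire = none
L1 avoid_obstacle: active, suppressor → wire = (0, 2)
L2 track_target: active, inhibitor → wire = none
L3 back_away: active, suppressor → wire = (-1, 0)
L4 follow_wall: idle → wire stays (-1, 0)
L5 escape: idle → wire stays (-1, 0)
L6 align_heading: active, suppressor → wire = (-1, 0)
actuator = (-1, 0) — from layer 6 (align_heading)

-1 0 align_heading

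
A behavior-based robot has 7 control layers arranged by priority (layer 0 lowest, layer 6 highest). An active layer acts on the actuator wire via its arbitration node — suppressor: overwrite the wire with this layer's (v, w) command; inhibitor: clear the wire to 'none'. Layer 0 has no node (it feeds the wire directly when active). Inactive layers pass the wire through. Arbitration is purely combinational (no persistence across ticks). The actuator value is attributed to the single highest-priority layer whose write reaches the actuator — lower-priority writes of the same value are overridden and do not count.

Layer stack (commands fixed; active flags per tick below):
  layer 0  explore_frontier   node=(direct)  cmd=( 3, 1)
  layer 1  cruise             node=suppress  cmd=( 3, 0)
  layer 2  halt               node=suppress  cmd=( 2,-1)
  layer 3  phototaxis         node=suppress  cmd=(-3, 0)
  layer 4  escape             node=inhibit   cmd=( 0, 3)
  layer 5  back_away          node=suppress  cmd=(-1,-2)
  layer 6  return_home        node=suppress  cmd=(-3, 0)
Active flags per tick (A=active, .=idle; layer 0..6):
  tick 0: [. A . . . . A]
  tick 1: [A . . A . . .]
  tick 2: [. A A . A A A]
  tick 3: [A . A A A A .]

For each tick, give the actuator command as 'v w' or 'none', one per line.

-3 0
-3 0
-3 0
-1 -2

tick 0:
  [0] explore_frontier off; wire := none
  [1] cruise on (suppress); wire := (3, 0)
  [2] halt off; pass (3, 0)
  [3] phototaxis off; pass (3, 0)
  [4] escape off; pass (3, 0)
  [5] back_away off; pass (3, 0)
  [6] return_home on (suppress); wire := (-3, 0)
  output (-3, 0)
tick 1:
  [0] explore_frontier on; wire := (3, 1)
  [1] cruise off; pass (3, 1)
  [2] halt off; pass (3, 1)
  [3] phototaxis on (suppress); wire := (-3, 0)
  [4] escape off; pass (-3, 0)
  [5] back_away off; pass (-3, 0)
  [6] return_home off; pass (-3, 0)
  output (-3, 0)
tick 2:
  [0] explore_frontier off; wire := none
  [1] cruise on (suppress); wire := (3, 0)
  [2] halt on (suppress); wire := (2, -1)
  [3] phototaxis off; pass (2, -1)
  [4] escape on (inhibit); wire := none
  [5] back_away on (suppress); wire := (-1, -2)
  [6] return_home on (suppress); wire := (-3, 0)
  output (-3, 0)
tick 3:
  [0] explore_frontier on; wire := (3, 1)
  [1] cruise off; pass (3, 1)
  [2] halt on (suppress); wire := (2, -1)
  [3] phototaxis on (suppress); wire := (-3, 0)
  [4] escape on (inhibit); wire := none
  [5] back_away on (suppress); wire := (-1, -2)
  [6] return_home off; pass (-1, -2)
  output (-1, -2)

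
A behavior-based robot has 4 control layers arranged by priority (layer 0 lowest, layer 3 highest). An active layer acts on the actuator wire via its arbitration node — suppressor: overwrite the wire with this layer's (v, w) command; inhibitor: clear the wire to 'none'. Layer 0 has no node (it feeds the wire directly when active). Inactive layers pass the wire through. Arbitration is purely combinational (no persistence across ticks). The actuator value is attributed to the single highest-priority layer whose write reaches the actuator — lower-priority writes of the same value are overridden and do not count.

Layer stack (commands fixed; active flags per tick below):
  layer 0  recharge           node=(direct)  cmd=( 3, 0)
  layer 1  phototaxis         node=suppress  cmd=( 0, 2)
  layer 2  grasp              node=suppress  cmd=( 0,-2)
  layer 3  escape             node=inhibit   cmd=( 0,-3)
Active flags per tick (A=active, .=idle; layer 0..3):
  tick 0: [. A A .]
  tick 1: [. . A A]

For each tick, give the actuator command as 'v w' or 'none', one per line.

tick 0:
  [0] recharge off; wire := none
  [1] phototaxis on (suppress); wire := (0, 2)
  [2] grasp on (suppress); wire := (0, -2)
  [3] escape off; pass (0, -2)
  output (0, -2)
tick 1:
  [0] recharge off; wire := none
  [1] phototaxis off; pass none
  [2] grasp on (suppress); wire := (0, -2)
  [3] escape on (inhibit); wire := none
  output none

0 -2
none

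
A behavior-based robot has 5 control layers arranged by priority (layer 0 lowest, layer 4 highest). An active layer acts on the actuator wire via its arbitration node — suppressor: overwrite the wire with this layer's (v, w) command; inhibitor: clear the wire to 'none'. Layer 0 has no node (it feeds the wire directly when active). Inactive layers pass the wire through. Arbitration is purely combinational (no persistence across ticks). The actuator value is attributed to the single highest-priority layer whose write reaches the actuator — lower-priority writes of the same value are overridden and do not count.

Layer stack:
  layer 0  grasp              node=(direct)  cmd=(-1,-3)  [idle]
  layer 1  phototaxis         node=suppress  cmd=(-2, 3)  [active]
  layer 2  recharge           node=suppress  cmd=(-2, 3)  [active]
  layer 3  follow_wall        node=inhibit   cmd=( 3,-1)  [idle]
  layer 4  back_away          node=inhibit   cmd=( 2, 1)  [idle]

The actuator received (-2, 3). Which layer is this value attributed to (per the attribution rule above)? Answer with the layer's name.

recharge

L0 grasp: idle → wire = none
L1 phototaxis: active, suppressor → wire = (-2, 3)
L2 recharge: active, suppressor → wire = (-2, 3)
L3 follow_wall: idle → wire stays (-2, 3)
L4 back_away: idle → wire stays (-2, 3)
actuator = (-2, 3)
last writer: layer 2 = recharge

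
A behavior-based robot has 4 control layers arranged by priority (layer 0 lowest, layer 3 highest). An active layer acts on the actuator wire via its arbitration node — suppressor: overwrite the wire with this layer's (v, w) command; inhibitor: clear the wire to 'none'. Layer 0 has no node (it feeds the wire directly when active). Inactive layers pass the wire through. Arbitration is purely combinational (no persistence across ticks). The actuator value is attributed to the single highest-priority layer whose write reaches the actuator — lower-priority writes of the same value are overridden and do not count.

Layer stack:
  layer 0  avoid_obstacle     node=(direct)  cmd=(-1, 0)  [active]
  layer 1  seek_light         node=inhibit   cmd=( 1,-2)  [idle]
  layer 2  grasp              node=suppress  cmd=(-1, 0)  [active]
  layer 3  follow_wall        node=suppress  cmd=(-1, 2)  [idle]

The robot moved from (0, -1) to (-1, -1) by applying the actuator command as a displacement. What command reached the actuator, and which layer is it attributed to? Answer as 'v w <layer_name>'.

displacement = (-1, -1) − (0, -1) = (-1, 0)
layer 0 (avoid_obstacle) active — direct: (-1, 0)
layer 1 (seek_light) idle — unchanged: (-1, 0)
layer 2 (grasp) active — suppresses: (-1, 0)
layer 3 (follow_wall) idle — unchanged: (-1, 0)
→ actuator (-1, 0) — from layer 2 (grasp)

-1 0 grasp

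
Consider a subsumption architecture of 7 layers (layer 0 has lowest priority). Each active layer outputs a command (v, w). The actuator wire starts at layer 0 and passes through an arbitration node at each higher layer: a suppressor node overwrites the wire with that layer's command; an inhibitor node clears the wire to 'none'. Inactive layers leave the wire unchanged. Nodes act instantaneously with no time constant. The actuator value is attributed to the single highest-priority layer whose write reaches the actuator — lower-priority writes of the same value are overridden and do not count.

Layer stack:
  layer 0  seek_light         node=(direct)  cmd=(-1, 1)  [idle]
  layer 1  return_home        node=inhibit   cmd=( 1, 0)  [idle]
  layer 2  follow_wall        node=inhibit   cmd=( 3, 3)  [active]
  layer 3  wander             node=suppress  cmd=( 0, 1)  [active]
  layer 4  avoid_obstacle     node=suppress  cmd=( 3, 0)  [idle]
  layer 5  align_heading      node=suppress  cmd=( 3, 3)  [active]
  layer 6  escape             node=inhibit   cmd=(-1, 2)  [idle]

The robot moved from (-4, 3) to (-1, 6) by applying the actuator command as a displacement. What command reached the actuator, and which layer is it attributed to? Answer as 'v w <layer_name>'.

3 3 align_heading

displacement = (-1, 6) − (-4, 3) = (3, 3)
[0] seek_light off; wire := none
[1] return_home off; pass none
[2] follow_wall on (inhibit); wire := none
[3] wander on (suppress); wire := (0, 1)
[4] avoid_obstacle off; pass (0, 1)
[5] align_heading on (suppress); wire := (3, 3)
[6] escape off; pass (3, 3)
output (3, 3) — from layer 5 (align_heading)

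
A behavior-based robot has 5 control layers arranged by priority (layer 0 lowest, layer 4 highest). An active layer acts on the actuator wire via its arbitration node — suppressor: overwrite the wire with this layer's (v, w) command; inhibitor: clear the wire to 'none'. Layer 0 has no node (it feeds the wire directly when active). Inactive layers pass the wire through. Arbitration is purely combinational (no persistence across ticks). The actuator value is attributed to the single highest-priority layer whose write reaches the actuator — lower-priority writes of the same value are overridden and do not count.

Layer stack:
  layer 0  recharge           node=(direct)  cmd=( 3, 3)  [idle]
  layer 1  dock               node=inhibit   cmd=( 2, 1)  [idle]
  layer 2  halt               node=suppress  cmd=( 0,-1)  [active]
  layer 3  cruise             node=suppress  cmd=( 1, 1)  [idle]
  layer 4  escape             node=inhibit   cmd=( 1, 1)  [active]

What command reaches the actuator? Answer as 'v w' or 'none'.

none

[0] recharge off; wire := none
[1] dock off; pass none
[2] halt on (suppress); wire := (0, -1)
[3] cruise off; pass (0, -1)
[4] escape on (inhibit); wire := none
output none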